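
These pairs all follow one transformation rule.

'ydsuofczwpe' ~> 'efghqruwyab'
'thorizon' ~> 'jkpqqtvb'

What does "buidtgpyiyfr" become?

dfhikkrtvwaa

Each output is the input with this applied: sort the characters into alphabetical order, then shift every letter 2 places forward in the alphabet (wrapping around).
Starting from "buidtgpyiyfr": after the first operation, "bdfgiiprtuyy"; after the second, "dfhikkrtvwaa".
(Check on "thorizon": → "hinoortz" → "jkpqqtvb" ✓)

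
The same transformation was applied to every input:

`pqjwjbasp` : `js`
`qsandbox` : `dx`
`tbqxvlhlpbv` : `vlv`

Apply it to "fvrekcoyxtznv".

kyz

What's happening: keep one character in every 3, starting at position 2 (positions 2nd, 5th, 8th, ...), then delete the first character.
Applying both steps to "fvrekcoyxtznv": "vkyz", then "kyz".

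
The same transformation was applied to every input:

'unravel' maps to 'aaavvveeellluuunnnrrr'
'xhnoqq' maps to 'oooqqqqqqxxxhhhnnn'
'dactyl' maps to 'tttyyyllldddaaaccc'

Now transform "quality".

llliiitttyyyqqquuuaaa

In each case the input is transformed by: move the first 3 characters to the end (rotate left by 3), then repeat every character 3 times.
On "quality": the first step gives "lityqua", and the second then gives "llliiitttyyyqqquuuaaa".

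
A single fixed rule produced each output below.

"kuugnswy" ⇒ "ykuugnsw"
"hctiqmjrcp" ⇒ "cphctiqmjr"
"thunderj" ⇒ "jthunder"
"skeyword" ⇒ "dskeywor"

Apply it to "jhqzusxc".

cjhqzusx

The transformation: move the first 3 characters to the end (rotate left by 3), then swap the front and back halves of the string.
Working it through for "jhqzusxc": intermediate "zusxcjhq", final "cjhqzusx".
(Check on "skeyword": → "ywordske" → "dskeywor" ✓)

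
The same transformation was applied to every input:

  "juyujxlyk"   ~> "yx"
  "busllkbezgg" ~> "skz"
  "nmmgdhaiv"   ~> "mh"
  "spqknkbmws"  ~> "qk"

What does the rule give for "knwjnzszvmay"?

wzv

In each case the input is transformed by: delete the last 2 characters, then keep one character in every 3, starting at position 3 (positions 3rd, 6th, 9th, ...).
"knwjnzszvmay" → "wzv".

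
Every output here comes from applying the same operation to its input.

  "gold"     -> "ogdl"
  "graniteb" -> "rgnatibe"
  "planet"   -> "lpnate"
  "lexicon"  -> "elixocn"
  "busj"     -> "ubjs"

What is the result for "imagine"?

The pattern: swap each adjacent pair of characters (1↔2, 3↔4, ...).
Doing the same to "imagine": "miganie".

miganie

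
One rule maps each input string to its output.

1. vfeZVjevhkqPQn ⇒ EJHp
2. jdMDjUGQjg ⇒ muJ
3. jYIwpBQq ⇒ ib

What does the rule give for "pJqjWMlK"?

Qm

What's happening: flip the case of every letter, then keep one character in every 3, starting at position 3 (positions 3rd, 6th, 9th, ...).
For "pJqjWMlK", step one produces "PjQJwmLk"; step two turns that into "Qm".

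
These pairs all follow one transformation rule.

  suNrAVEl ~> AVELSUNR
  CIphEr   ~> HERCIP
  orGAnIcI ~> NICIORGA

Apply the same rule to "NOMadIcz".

Each output is the input with this applied: swap the front and back halves of the string, then convert every letter to uppercase.
Doing the same to "NOMadIcz": "DICZNOMA".

DICZNOMA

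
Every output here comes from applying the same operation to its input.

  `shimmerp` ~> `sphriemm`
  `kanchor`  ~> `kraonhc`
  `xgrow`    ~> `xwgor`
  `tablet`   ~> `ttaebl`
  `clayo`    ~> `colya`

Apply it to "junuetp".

jputneu

Looking at the pairs, the operation is to take characters alternately from the front and the back (1st, last, 2nd, 2nd-last, ...).
So "junuetp" becomes "jputneu".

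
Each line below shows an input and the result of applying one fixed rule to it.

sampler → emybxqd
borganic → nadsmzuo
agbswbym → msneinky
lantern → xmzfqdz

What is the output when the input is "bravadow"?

The transformation: shift every letter 12 places forward in the alphabet (wrapping around).
On "bravadow" that produces "ndmhmpai".

ndmhmpai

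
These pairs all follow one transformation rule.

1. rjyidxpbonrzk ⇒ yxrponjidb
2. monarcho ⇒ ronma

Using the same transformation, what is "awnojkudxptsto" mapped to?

In each case the input is transformed by: delete the last 3 characters, then sort the characters into reverse alphabetical order.
On "awnojkudxptsto": the first step gives "awnojkudxpt", and the second then gives "xwutponkjda".

xwutponkjda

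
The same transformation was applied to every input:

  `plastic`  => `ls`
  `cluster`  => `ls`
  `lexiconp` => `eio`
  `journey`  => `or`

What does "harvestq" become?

avs

In each case the input is transformed by: delete the last 2 characters, then keep every other character starting from the second (positions 2nd, 4th, 6th, ...).
For "harvestq", step one produces "harves"; step two turns that into "avs".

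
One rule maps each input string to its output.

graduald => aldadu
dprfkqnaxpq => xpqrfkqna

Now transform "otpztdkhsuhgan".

The transformation: delete the first 2 characters, then move the last 3 characters to the front (rotate right by 3).
Applying both steps to "otpztdkhsuhgan": "pztdkhsuhgan", then "ganpztdkhsuh".

ganpztdkhsuh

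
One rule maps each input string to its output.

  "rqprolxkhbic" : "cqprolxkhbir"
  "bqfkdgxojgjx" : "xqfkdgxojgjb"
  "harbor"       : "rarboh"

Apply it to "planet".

In each case the input is transformed by: swap the first and last characters.
Applying that to "planet" gives "tlanep".

tlanep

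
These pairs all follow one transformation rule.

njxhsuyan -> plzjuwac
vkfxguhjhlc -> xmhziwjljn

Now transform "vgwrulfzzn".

Rule — delete the last character, then shift every letter 2 places forward in the alphabet (wrapping around).
For "vgwrulfzzn", step one produces "vgwrulfzz"; step two turns that into "xiytwnhbb".

xiytwnhbb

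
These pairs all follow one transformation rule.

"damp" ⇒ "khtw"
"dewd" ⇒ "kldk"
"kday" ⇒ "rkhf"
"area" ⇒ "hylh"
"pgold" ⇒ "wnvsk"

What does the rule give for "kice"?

rpjl

Looking at the pairs, the operation is to shift every letter 7 places forward in the alphabet (wrapping around).
On "kice" that produces "rpjl".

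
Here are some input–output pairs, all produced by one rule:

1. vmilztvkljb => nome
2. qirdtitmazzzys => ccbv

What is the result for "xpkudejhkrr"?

The pattern: shift every letter 3 places forward in the alphabet (wrapping around), then keep only the last 4 characters.
For "xpkudejhkrr" the result is "knuu".
(Check on "qirdtitmazzzys": → "tlugwlwpdcccbv" → "ccbv" ✓)

knuu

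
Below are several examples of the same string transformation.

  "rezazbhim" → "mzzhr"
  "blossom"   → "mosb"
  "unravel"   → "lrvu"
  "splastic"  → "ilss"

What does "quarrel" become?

larq

The pattern: keep every other character starting from the first (positions 1st, 3rd, 5th, ...), then swap the first and last characters.
"quarrel" → "larq".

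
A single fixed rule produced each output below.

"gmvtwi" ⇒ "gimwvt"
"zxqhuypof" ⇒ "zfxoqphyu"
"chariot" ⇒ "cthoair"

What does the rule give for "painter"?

Looking at the pairs, the operation is to take characters alternately from the front and the back (1st, last, 2nd, 2nd-last, ...).
Applying that to "painter" gives "praeitn".

praeitn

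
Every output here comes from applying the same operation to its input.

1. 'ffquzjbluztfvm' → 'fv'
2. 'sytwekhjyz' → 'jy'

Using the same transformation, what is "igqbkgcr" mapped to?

gc

The rule is to move the last 3 characters to the front (rotate right by 3), then keep only the first 2 characters.
Starting from "igqbkgcr": after the first operation, "gcrigqbk"; after the second, "gc".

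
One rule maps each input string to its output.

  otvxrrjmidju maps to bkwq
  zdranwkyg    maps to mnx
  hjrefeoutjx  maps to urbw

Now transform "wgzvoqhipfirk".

jiusx

Rule — keep one character in every 3, starting at position 1 (positions 1st, 4th, 7th, ...), then shift every letter 13 places forward in the alphabet (wrapping around) — i.e. ROT13.
For "wgzvoqhipfirk", step one produces "wvhfk"; step two turns that into "jiusx".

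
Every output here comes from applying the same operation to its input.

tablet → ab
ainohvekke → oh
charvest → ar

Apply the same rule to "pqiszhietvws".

The pattern: swap the front and back halves of the string, then keep only the last 2 characters.
For "pqiszhietvws", step one produces "ietvwspqiszh"; step two turns that into "zh".

zh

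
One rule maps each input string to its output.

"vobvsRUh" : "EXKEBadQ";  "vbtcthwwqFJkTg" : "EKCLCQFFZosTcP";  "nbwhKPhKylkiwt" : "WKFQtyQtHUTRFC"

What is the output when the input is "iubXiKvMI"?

Each output is the input with this applied: flip the case of every letter, then shift every letter 9 places forward in the alphabet (wrapping around).
"iubXiKvMI" → "RDKgRtEvr".

RDKgRtEvr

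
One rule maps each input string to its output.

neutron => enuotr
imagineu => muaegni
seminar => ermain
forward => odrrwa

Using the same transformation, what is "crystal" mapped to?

rlyast

Rule — delete the first character, then take characters alternately from the front and the back (1st, last, 2nd, 2nd-last, ...).
Applying both steps to "crystal": "rystal", then "rlyast".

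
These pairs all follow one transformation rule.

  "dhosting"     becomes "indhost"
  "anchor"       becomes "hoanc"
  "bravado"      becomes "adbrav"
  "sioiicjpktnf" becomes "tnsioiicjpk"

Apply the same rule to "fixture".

The transformation: delete the last character, then move the last 2 characters to the front (rotate right by 2).
Doing the same to "fixture": "urfixt".

urfixt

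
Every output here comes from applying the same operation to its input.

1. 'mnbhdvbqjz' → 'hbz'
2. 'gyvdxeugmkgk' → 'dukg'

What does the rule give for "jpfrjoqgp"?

rqj

The rule is to move the first character to the end, then keep one character in every 3, starting at position 3 (positions 3rd, 6th, 9th, ...).
On "jpfrjoqgp": the first step gives "pfrjoqgpj", and the second then gives "rqj".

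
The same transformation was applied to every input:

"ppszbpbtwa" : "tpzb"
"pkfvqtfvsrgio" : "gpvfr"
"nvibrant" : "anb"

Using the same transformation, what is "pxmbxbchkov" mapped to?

What's happening: move the last 3 characters to the front (rotate right by 3), then keep one character in every 3, starting at position 1 (positions 1st, 4th, 7th, ...).
Starting from "pxmbxbchkov": after the first operation, "kovpxmbxbch"; after the second, "kpbc".
(Check on "ppszbpbtwa": → "twappszbpb" → "tpzb" ✓)

kpbc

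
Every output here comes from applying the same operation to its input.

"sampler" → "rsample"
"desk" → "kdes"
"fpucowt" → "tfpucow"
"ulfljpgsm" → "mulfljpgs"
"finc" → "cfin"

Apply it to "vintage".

Looking at the pairs, the operation is to move the last character to the front.
For "vintage" the result is "evintag".

evintag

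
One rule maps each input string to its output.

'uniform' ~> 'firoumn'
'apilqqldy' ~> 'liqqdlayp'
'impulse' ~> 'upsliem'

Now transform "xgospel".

soepxlg

Rule — move the first 2 characters to the end (rotate left by 2), then swap each adjacent pair of characters (1↔2, 3↔4, ...).
For "xgospel", step one produces "ospelxg"; step two turns that into "soepxlg".
(Check on "impulse": → "pulseim" → "upsliem" ✓)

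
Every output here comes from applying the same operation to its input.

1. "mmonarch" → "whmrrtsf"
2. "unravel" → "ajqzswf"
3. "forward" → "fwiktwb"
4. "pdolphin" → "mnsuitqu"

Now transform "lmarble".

gqjqrfw

What's happening: move the last 3 characters to the front (rotate right by 3), then shift every letter 5 places forward in the alphabet (wrapping around).
On "lmarble": the first step gives "blelmar", and the second then gives "gqjqrfw".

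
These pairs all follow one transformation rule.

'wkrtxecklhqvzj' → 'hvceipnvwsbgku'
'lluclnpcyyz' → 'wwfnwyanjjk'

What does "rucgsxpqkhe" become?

Looking at the pairs, the operation is to shift every letter 11 places forward in the alphabet (wrapping around).
"rucgsxpqkhe" → "cfnrdiabvsp".

cfnrdiabvsp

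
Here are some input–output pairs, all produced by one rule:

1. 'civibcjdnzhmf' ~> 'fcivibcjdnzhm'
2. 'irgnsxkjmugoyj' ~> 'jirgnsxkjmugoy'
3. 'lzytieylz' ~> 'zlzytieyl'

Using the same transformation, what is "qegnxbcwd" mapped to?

dqegnxbcw

In each case the input is transformed by: move the last character to the front.
So "qegnxbcwd" becomes "dqegnxbcw".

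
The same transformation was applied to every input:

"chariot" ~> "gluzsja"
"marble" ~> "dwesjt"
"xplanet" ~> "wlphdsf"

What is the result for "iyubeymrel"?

wdaqmtwqej

The pattern: move the last 2 characters to the front (rotate right by 2), then shift every letter 8 places backward in the alphabet (wrapping around).
"iyubeymrel" → "eliyubeymr" → "wdaqmtwqej".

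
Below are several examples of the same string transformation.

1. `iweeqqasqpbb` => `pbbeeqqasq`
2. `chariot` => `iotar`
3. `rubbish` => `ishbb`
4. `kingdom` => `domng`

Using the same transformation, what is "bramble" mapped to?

bleam

What's happening: delete the first 2 characters, then move the last 3 characters to the front (rotate right by 3).
Starting from "bramble": after the first operation, "amble"; after the second, "bleam".
(Check on "rubbish": → "bbish" → "ishbb" ✓)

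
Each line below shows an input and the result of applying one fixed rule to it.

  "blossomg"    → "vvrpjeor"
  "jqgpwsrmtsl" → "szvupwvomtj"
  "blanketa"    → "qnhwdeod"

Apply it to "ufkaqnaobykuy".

Each output is the input with this applied: move the first 3 characters to the end (rotate left by 3), then shift every letter 3 places forward in the alphabet (wrapping around).
Working it through for "ufkaqnaobykuy": intermediate "aqnaobykuyufk", final "dtqdrebnxbxin".

dtqdrebnxbxin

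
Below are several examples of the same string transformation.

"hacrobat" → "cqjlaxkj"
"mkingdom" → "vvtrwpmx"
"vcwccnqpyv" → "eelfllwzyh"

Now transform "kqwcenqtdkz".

In each case the input is transformed by: shift every letter 9 places forward in the alphabet (wrapping around), then move the last character to the front.
"kqwcenqtdkz" → "tzflnwzcmti" → "itzflnwzcmt".

itzflnwzcmt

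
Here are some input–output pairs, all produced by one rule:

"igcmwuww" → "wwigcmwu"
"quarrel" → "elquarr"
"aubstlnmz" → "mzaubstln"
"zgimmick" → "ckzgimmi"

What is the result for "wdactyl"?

Rule — move the last 2 characters to the front (rotate right by 2).
For "wdactyl" the result is "ylwdact".

ylwdact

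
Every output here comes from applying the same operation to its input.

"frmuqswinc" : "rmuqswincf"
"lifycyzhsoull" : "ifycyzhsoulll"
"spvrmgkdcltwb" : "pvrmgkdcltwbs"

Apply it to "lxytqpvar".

xytqpvarl

The pattern: move the first character to the end.
Applying that to "lxytqpvar" gives "xytqpvarl".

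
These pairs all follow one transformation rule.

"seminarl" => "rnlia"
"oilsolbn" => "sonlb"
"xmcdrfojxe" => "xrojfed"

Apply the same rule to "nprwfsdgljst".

The pattern: delete the first 3 characters, then sort the characters into reverse alphabetical order.
For "nprwfsdgljst", step one produces "wfsdgljst"; step two turns that into "wtssljgfd".

wtssljgfd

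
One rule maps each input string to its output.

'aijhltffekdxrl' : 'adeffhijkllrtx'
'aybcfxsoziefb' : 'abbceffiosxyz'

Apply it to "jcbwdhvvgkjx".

In each case the input is transformed by: sort the characters into alphabetical order.
Doing the same to "jcbwdhvvgkjx": "bcdghjjkvvwx".

bcdghjjkvvwx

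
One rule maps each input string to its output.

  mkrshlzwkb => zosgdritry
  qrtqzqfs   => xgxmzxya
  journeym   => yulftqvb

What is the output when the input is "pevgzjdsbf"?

Looking at the pairs, the operation is to move the first 3 characters to the end (rotate left by 3), then shift every letter 7 places forward in the alphabet (wrapping around).
For "pevgzjdsbf", step one produces "gzjdsbfpev"; step two turns that into "ngqkzimwlc".
(Check on "journeym": → "rneymjou" → "yulftqvb" ✓)

ngqkzimwlc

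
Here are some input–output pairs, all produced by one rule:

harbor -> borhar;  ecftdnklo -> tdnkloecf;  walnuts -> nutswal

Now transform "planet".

netpla

What's happening: move the first 3 characters to the end (rotate left by 3).
Applying that to "planet" gives "netpla".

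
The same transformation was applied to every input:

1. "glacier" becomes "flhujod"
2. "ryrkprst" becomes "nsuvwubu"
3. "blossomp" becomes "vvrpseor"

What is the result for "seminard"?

The rule is to move the first 3 characters to the end (rotate left by 3), then shift every letter 3 places forward in the alphabet (wrapping around).
Applying both steps to "seminard": "inardsem", then "lqdugvhp".

lqdugvhp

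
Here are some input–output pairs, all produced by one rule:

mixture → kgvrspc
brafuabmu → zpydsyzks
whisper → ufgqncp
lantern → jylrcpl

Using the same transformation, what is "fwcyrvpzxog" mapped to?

Rule — shift every letter 2 places backward in the alphabet (wrapping around).
So "fwcyrvpzxog" becomes "duawptnxvme".

duawptnxvme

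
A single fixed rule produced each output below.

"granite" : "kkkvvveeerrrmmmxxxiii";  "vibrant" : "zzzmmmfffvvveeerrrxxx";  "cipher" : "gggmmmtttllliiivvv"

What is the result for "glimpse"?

The pattern: shift every letter 4 places forward in the alphabet (wrapping around), then repeat every character 3 times.
On "glimpse": the first step gives "kpmqtwi", and the second then gives "kkkpppmmmqqqtttwwwiii".
(Check on "granite": → "kvermxi" → "kkkvvveeerrrmmmxxxiii" ✓)

kkkpppmmmqqqtttwwwiii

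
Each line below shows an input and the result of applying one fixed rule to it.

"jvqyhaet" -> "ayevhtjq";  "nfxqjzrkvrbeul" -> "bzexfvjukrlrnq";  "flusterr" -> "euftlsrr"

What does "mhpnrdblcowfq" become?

The transformation: sort the characters into alphabetical order, then take characters alternately from the front and the back (1st, last, 2nd, 2nd-last, ...).
On "mhpnrdblcowfq": the first step gives "bcdfhlmnopqrw", and the second then gives "bwcrdqfpholnm".

bwcrdqfpholnm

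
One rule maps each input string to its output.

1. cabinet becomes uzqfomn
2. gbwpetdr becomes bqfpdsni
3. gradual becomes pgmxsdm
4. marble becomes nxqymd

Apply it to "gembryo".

Each output is the input with this applied: move the first 3 characters to the end (rotate left by 3), then shift every letter 12 places forward in the alphabet (wrapping around).
"gembryo" → "bryogem" → "ndkasqy".
(Check on "cabinet": → "inetcab" → "uzqfomn" ✓)

ndkasqy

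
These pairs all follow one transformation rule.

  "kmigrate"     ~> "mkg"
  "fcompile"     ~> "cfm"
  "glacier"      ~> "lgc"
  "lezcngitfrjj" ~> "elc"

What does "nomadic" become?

ona

The pattern: swap each adjacent pair of characters (1↔2, 3↔4, ...), then keep only the first 3 characters.
For "nomadic", step one produces "onamidc"; step two turns that into "ona".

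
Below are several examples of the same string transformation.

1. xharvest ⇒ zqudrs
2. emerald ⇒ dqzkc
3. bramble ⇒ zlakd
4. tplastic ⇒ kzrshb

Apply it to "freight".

dhfgs

Looking at the pairs, the operation is to delete the first 2 characters, then shift every letter 1 place backward in the alphabet (wrapping around).
On "freight": the first step gives "eight", and the second then gives "dhfgs".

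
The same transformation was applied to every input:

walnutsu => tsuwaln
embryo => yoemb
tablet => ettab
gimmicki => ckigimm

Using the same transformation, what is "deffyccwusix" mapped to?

wusixdeffyc

What's happening: swap the front and back halves of the string, then delete the first character.
Starting from "deffyccwusix": after the first operation, "cwusixdeffyc"; after the second, "wusixdeffyc".
(Check on "walnutsu": → "utsuwaln" → "tsuwaln" ✓)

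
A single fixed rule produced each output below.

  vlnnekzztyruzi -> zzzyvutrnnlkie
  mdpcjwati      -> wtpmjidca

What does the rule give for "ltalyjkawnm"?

In each case the input is transformed by: sort the characters into reverse alphabetical order.
On "ltalyjkawnm" that produces "ywtnmllkjaa".

ywtnmllkjaa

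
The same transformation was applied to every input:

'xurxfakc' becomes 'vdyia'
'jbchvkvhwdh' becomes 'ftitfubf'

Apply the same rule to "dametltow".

Looking at the pairs, the operation is to shift every letter 2 places backward in the alphabet (wrapping around), then delete the first 3 characters.
For "dametltow", step one produces "bykcrjrmu"; step two turns that into "crjrmu".

crjrmu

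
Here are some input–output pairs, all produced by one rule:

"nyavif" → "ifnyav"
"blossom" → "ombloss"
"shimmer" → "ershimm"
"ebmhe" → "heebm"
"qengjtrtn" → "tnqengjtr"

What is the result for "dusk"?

skdu

What's happening: move the last 2 characters to the front (rotate right by 2).
Doing the same to "dusk": "skdu".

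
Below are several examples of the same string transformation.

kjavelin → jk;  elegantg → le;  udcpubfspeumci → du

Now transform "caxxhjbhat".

ac

The transformation: swap each adjacent pair of characters (1↔2, 3↔4, ...), then keep only the first 2 characters.
Applying both steps to "caxxhjbhat": "acxxjhhbta", then "ac".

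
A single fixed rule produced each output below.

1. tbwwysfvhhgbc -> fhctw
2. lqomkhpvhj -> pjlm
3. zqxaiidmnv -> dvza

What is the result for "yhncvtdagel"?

Rule — keep one character in every 3, starting at position 1 (positions 1st, 4th, 7th, ...), then move the first 2 characters to the end (rotate left by 2).
Starting from "yhncvtdagel": after the first operation, "ycde"; after the second, "deyc".

deyc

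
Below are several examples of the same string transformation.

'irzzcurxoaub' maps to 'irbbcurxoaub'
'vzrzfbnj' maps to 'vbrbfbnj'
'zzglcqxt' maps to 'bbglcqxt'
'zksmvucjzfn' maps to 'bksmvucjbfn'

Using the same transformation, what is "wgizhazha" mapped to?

wgibhabha

Rule — replace every "z" with "b".
So "wgizhazha" becomes "wgibhabha".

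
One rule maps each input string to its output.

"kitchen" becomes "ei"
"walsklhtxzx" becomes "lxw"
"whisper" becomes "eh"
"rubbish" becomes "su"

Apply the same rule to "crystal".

Looking at the pairs, the operation is to move the first 3 characters to the end (rotate left by 3), then keep one character in every 3, starting at position 3 (positions 3rd, 6th, 9th, ...).
On "crystal": the first step gives "stalcry", and the second then gives "ar".

ar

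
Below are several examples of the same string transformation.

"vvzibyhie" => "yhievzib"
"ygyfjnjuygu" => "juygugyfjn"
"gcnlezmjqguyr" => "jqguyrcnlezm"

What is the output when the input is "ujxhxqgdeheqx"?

deheqxjxhxqg

Rule — delete the first character, then swap the front and back halves of the string.
"ujxhxqgdeheqx" → "jxhxqgdeheqx" → "deheqxjxhxqg".
(Check on "ygyfjnjuygu": → "gyfjnjuygu" → "juygugyfjn" ✓)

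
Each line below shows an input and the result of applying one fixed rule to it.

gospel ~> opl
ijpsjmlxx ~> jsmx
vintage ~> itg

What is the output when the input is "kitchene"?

icee

Rule — keep every other character starting from the second (positions 2nd, 4th, 6th, ...).
For "kitchene" the result is "icee".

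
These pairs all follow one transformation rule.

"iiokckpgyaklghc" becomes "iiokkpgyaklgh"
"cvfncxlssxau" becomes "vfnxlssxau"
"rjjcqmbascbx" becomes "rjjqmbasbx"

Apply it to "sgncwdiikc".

Rule — remove every "c".
Doing the same to "sgncwdiikc": "sgnwdiik".

sgnwdiik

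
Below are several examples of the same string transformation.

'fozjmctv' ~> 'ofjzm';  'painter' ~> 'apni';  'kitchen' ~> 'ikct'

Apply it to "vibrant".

ivrb

What's happening: delete the last 3 characters, then swap each adjacent pair of characters (1↔2, 3↔4, ...).
"vibrant" → "vibr" → "ivrb".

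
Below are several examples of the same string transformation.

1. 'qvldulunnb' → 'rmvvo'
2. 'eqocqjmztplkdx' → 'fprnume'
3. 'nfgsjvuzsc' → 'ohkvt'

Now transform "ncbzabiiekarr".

ocbjfbs

In each case the input is transformed by: shift every letter 1 place forward in the alphabet (wrapping around), then keep every other character starting from the first (positions 1st, 3rd, 5th, ...).
For "ncbzabiiekarr" the result is "ocbjfbs".
(Check on "qvldulunnb": → "rwmevmvooc" → "rmvvo" ✓)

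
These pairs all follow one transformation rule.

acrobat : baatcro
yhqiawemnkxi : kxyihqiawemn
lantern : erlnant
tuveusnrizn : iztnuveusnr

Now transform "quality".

Rule — swap the first and last characters, then move the last 3 characters to the front (rotate right by 3).
For "quality", step one produces "yualitq"; step two turns that into "itqyual".

itqyual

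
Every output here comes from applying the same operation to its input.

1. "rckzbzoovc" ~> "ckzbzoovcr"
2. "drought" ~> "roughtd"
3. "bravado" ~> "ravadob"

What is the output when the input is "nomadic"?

omadicn

The rule is to move the first character to the end.
"nomadic" → "omadicn".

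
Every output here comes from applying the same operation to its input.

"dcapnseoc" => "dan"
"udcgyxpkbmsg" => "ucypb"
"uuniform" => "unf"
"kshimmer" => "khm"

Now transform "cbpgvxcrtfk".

Each output is the input with this applied: delete the last 3 characters, then keep every other character starting from the first (positions 1st, 3rd, 5th, ...).
Working it through for "cbpgvxcrtfk": intermediate "cbpgvxcr", final "cpvc".

cpvc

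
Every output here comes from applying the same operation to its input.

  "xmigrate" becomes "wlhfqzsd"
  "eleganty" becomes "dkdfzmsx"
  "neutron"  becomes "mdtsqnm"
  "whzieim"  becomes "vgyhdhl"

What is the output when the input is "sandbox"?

Rule — shift every letter 1 place backward in the alphabet (wrapping around).
"sandbox" → "rzmcanw".

rzmcanw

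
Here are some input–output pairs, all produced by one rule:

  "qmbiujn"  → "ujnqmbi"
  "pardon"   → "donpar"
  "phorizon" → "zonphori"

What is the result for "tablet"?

In each case the input is transformed by: move the last 3 characters to the front (rotate right by 3).
Applying that to "tablet" gives "lettab".

lettab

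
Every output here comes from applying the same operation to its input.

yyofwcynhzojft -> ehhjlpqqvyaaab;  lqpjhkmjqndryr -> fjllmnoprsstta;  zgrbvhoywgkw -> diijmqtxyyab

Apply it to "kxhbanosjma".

ccdjlmopquz

What's happening: sort the characters into alphabetical order, then shift every letter 2 places forward in the alphabet (wrapping around).
So "kxhbanosjma" becomes "ccdjlmopquz".
(Check on "lqpjhkmjqndryr": → "dhjjklmnpqqrry" → "fjllmnoprsstta" ✓)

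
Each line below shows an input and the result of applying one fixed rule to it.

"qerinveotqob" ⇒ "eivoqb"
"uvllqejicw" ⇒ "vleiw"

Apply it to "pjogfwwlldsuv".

Looking at the pairs, the operation is to keep every other character starting from the second (positions 2nd, 4th, 6th, ...).
So "pjogfwwlldsuv" becomes "jgwldu".

jgwldu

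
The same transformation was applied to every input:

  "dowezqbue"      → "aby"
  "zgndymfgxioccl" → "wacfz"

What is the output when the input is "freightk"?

cfq

The rule is to shift every letter 3 places backward in the alphabet (wrapping around), then keep one character in every 3, starting at position 1 (positions 1st, 4th, 7th, ...).
Working it through for "freightk": intermediate "cobfdeqh", final "cfq".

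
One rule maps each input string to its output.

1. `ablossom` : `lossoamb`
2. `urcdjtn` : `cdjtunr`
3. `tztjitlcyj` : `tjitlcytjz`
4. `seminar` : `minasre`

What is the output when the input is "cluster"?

ustecrl

Looking at the pairs, the operation is to swap the first and last characters, then move the first 2 characters to the end (rotate left by 2).
Starting from "cluster": after the first operation, "rlustec"; after the second, "ustecrl".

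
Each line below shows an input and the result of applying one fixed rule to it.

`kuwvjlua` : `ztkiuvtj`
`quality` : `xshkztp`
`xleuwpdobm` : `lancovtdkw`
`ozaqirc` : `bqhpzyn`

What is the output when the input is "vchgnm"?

lmfgbu

The transformation: reverse the string, then shift every letter 1 place backward in the alphabet (wrapping around).
"vchgnm" → "lmfgbu".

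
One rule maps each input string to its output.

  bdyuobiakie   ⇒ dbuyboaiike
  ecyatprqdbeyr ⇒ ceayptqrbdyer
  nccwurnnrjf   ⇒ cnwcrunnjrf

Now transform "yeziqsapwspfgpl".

eyizsqpaswfppgl

The transformation: swap each adjacent pair of characters (1↔2, 3↔4, ...).
Applying that to "yeziqsapwspfgpl" gives "eyizsqpaswfppgl".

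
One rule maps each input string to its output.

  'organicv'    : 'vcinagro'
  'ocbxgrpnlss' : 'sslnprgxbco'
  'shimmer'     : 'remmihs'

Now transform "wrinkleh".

The pattern: reverse the string.
So "wrinkleh" becomes "helknirw".

helknirw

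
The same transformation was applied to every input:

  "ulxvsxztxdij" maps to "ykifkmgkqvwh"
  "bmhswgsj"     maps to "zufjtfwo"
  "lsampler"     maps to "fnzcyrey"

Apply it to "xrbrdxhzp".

eoeqkumck

The transformation: shift every letter 13 places forward in the alphabet (wrapping around) — i.e. ROT13, then move the first character to the end.
For "xrbrdxhzp", step one produces "keoeqkumc"; step two turns that into "eoeqkumck".
(Check on "lsampler": → "yfnzcyre" → "fnzcyrey" ✓)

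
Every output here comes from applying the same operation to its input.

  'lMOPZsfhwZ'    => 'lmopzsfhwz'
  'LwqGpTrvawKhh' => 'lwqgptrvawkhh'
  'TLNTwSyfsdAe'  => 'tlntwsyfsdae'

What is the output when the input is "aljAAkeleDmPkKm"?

aljaakeledmpkkm

The pattern: convert every letter to lowercase.
On "aljAAkeleDmPkKm" that produces "aljaakeledmpkkm".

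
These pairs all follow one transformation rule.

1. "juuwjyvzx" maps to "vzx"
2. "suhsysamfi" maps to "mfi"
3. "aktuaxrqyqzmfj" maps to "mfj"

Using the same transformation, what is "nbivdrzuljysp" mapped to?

In each case the input is transformed by: keep only the last 3 characters.
On "nbivdrzuljysp" that produces "ysp".

ysp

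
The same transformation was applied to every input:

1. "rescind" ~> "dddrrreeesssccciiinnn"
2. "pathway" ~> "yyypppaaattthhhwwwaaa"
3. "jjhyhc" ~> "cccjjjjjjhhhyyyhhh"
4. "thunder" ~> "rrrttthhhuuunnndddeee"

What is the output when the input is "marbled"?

In each case the input is transformed by: repeat every character 3 times, then move the last 3 characters to the front (rotate right by 3).
Working it through for "marbled": intermediate "mmmaaarrrbbbllleeeddd", final "dddmmmaaarrrbbbllleee".

dddmmmaaarrrbbbllleee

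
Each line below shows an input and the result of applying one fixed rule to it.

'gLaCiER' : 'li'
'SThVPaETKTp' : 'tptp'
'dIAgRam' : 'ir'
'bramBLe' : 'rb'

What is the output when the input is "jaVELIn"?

al

The pattern: keep one character in every 3, starting at position 2 (positions 2nd, 5th, 8th, ...), then convert every letter to lowercase.
On "jaVELIn" that produces "al".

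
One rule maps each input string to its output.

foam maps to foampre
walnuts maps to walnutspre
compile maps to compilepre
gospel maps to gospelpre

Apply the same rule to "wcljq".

wcljqpre

Each output is the input with this applied: append "pre".
So "wcljq" becomes "wcljqpre".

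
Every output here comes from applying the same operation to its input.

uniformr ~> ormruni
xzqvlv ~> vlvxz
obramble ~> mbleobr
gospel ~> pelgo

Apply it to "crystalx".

Looking at the pairs, the operation is to swap the front and back halves of the string, then delete the last character.
Working it through for "crystalx": intermediate "talxcrys", final "talxcry".
(Check on "xzqvlv": → "vlvxzq" → "vlvxz" ✓)

talxcry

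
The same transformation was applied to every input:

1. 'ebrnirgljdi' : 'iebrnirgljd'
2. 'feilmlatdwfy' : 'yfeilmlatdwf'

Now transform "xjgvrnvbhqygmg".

gxjgvrnvbhqygm

What's happening: move the last character to the front.
Doing the same to "xjgvrnvbhqygmg": "gxjgvrnvbhqygm".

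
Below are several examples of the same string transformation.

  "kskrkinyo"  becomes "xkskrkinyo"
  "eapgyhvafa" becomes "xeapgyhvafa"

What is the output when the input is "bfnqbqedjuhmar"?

Each output is the input with this applied: prepend "x".
Doing the same to "bfnqbqedjuhmar": "xbfnqbqedjuhmar".

xbfnqbqedjuhmar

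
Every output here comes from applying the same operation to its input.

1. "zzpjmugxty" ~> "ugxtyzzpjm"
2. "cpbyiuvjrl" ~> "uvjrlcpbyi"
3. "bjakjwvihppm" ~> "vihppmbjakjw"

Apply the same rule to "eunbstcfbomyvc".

fbomyvceunbstc

The transformation: swap the front and back halves of the string.
Doing the same to "eunbstcfbomyvc": "fbomyvceunbstc".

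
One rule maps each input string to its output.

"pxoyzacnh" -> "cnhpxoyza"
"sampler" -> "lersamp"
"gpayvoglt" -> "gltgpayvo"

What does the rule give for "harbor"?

borhar

In each case the input is transformed by: move the last 3 characters to the front (rotate right by 3).
"harbor" → "borhar".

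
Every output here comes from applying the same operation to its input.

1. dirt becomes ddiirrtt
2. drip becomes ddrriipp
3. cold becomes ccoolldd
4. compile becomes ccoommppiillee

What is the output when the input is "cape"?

ccaappee

Each output is the input with this applied: double every character.
Doing the same to "cape": "ccaappee".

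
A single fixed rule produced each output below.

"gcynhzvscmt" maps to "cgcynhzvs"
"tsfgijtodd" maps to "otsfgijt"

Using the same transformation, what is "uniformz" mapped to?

runifo

In each case the input is transformed by: delete the last 2 characters, then move the last character to the front.
Working it through for "uniformz": intermediate "unifor", final "runifo".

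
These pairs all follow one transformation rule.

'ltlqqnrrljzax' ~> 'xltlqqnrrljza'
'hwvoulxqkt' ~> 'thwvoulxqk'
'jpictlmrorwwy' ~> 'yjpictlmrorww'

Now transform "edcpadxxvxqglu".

Each output is the input with this applied: move the last character to the front.
Applying that to "edcpadxxvxqglu" gives "uedcpadxxvxqgl".

uedcpadxxvxqgl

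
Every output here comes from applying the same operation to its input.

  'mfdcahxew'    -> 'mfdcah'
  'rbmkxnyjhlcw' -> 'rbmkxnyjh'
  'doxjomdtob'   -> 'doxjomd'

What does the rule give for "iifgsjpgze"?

iifgsjp

The transformation: delete the last 3 characters.
So "iifgsjpgze" becomes "iifgsjp".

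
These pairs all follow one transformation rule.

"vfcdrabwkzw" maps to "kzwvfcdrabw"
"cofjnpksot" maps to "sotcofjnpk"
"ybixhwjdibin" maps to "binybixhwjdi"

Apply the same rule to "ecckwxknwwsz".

wszecckwxknw

In each case the input is transformed by: move the last 3 characters to the front (rotate right by 3).
So "ecckwxknwwsz" becomes "wszecckwxknw".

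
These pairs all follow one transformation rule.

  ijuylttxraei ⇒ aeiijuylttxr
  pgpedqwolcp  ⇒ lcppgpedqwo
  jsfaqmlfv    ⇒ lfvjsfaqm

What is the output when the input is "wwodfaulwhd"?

whdwwodfaul

The transformation: move the last 3 characters to the front (rotate right by 3).
Applying that to "wwodfaulwhd" gives "whdwwodfaul".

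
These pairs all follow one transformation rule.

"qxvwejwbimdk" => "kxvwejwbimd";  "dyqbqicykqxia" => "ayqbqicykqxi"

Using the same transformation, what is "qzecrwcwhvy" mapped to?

Rule — delete the first character, then move the last character to the front.
Working it through for "qzecrwcwhvy": intermediate "zecrwcwhvy", final "yzecrwcwhv".

yzecrwcwhv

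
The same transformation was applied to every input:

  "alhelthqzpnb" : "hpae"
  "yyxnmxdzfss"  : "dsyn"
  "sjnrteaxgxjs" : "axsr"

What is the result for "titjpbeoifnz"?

eftj

Rule — keep one character in every 3, starting at position 1 (positions 1st, 4th, 7th, ...), then move the last 2 characters to the front (rotate right by 2).
Applying that to "titjpbeoifnz" gives "eftj".
(Check on "yyxnmxdzfss": → "ynds" → "dsyn" ✓)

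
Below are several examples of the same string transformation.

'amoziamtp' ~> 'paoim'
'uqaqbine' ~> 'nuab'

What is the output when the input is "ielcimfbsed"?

Rule — keep every other character starting from the first (positions 1st, 3rd, 5th, ...), then move the last character to the front.
For "ielcimfbsed", step one produces "ilifsd"; step two turns that into "dilifs".

dilifs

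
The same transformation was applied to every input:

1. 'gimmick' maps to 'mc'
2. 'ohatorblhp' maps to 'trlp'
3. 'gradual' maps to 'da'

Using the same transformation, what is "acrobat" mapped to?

The transformation: delete the first 2 characters, then keep every other character starting from the second (positions 2nd, 4th, 6th, ...).
"acrobat" → "robat" → "oa".

oa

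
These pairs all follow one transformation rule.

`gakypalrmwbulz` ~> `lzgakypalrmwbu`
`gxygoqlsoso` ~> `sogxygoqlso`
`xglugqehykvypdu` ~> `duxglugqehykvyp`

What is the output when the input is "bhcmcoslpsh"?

shbhcmcoslp

The transformation: move the last 2 characters to the front (rotate right by 2).
Applying that to "bhcmcoslpsh" gives "shbhcmcoslp".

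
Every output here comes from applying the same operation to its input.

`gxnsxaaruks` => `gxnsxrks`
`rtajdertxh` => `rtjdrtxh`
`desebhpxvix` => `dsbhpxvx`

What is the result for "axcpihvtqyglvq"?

xcphvtqyglvq

What's happening: remove every vowel.
On "axcpihvtqyglvq" that produces "xcphvtqyglvq".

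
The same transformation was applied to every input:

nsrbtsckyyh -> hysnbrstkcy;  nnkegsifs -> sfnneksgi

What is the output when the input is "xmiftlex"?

Looking at the pairs, the operation is to move the last 2 characters to the front (rotate right by 2), then swap each adjacent pair of characters (1↔2, 3↔4, ...).
Starting from "xmiftlex": after the first operation, "exxmiftl"; after the second, "xemxfilt".

xemxfilt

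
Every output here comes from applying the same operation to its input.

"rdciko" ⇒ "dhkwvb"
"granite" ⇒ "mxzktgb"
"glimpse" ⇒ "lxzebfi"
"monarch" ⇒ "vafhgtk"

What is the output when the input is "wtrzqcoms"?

What's happening: shift every letter 7 places backward in the alphabet (wrapping around), then move the last 2 characters to the front (rotate right by 2).
Doing the same to "wtrzqcoms": "flpmksjvh".

flpmksjvh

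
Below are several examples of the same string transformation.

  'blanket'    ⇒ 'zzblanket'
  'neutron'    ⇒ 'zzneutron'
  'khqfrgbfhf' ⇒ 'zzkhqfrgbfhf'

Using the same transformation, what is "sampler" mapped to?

zzsampler

Rule — prepend "zz".
So "sampler" becomes "zzsampler".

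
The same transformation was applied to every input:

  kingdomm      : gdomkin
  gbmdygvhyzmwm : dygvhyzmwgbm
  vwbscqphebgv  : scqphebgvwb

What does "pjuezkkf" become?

The transformation: delete the last character, then move the first 3 characters to the end (rotate left by 3).
"pjuezkkf" → "pjuezkk" → "ezkkpju".

ezkkpju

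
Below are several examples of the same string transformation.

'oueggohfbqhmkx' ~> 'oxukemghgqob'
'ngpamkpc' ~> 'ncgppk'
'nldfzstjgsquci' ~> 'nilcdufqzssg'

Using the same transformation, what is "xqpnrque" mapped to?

xequpq

The pattern: take characters alternately from the front and the back (1st, last, 2nd, 2nd-last, ...), then delete the last 2 characters.
Working it through for "xqpnrque": intermediate "xequpqnr", final "xequpq".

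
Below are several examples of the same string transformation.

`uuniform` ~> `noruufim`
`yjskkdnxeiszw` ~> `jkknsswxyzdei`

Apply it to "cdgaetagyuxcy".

cdeggtuxyyaac

Looking at the pairs, the operation is to sort the characters into alphabetical order, then move the first 3 characters to the end (rotate left by 3).
Applying both steps to "cdgaetagyuxcy": "aaccdeggtuxyy", then "cdeggtuxyyaac".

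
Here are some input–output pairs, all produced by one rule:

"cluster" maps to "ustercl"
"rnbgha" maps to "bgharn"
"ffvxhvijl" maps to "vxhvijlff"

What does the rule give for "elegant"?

egantel

Each output is the input with this applied: move the first 2 characters to the end (rotate left by 2).
On "elegant" that produces "egantel".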